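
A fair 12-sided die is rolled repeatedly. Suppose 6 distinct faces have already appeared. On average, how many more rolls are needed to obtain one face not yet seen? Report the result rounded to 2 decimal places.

2.00

Each roll yields a new face with probability (12-6)/12 = 6/12, so the wait is geometric with mean 12/6.
E = 12/6 = 2.000.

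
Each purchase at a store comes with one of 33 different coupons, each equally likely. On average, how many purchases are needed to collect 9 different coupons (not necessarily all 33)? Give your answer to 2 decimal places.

Going from k to k+1 distinct takes a geometric number of purchases with mean 33/(33-k).
Sum over k = 0,...,8: E = 33/33 + 33/32 + 33/31 + ... + 33/26 + 33/25 = 10.324.

10.32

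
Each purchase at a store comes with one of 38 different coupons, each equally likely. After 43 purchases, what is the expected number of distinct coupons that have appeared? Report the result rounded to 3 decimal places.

25.928

For each coupon, P(seen in 43 purchases) = 1 - (37/38)^43 = 0.6823.
By linearity of expectation, E[distinct seen] = 38·(1 - (37/38)^43) = 25.9284.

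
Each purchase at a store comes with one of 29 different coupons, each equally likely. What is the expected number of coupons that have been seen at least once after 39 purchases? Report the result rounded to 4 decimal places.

21.6203

For each coupon, P(seen in 39 purchases) = 1 - (28/29)^39 = 0.74553.
By linearity of expectation, E[distinct seen] = 29·(1 - (28/29)^39) = 21.62029.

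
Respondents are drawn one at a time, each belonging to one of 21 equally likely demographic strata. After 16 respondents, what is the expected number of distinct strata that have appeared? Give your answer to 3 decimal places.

11.380

For each stratum, P(seen in 16 respondents) = 1 - (20/21)^16 = 0.5419.
By linearity of expectation, E[distinct seen] = 21·(1 - (20/21)^16) = 11.3797.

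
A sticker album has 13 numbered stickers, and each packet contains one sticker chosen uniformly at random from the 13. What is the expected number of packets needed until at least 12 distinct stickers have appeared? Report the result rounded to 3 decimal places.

28.342

With k distinct stickers already seen, the next new one arrives after an expected 13/(13-k) packets.
Sum over k = 0,...,11: E = 13/13 + 13/12 + 13/11 + ... + 13/3 + 13/2 = 28.3417.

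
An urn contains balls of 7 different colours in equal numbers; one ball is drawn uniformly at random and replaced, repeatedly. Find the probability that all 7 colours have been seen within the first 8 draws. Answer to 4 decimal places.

Let A_i be the event that colour i is missing after 8 draws. By inclusion–exclusion on the A_i,
P(all seen) = Σ_{j=0}^{7} (-1)^j C(7,j)((7-j)/7)^8
= 1.00000 - 2.03950 + 1.42297 - 0.39789 + 0.03983 - 0.00093 + 0.00000 - 0.00000
= 0.02448.

0.0245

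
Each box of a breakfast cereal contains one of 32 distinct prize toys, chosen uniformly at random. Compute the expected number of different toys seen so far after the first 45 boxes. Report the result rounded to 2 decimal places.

24.33

For each toy, P(seen in 45 boxes) = 1 - (31/32)^45 = 0.760.
By linearity of expectation, E[distinct seen] = 32·(1 - (31/32)^45) = 24.332.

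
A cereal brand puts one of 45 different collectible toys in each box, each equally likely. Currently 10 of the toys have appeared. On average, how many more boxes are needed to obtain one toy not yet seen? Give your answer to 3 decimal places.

1.286

The number of boxes until the next new toy is geometric with success probability 35/45, so its mean is 45/35.
E = 45/35 = 1.2857.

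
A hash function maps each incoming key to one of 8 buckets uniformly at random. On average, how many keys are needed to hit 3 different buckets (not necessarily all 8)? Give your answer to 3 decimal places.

3.476

With k distinct buckets already seen, the next new one arrives after an expected 8/(8-k) keys.
Sum over k = 0,...,2: E = 8/8 + 8/7 + 8/6 = 3.4762.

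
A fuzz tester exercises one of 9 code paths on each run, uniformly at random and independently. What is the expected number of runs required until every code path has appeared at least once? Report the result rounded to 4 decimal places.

Split into phases: going from k distinct to k+1 distinct takes on average 9/(9-k) runs.
E[T] = 9/9 + 9/8 + 9/7 + ... + 9/2 + 9/1 = 9·H_{9}.
H_{9} = 2.82897, so E[T] = 25.46071.

25.4607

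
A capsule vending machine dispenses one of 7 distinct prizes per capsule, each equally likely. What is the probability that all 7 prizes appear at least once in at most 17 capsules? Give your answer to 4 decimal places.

0.5570

Let A_i be the event that prize i is missing after 17 capsules. By inclusion–exclusion on the A_i,
P(all seen) = Σ_{j=0}^{7} (-1)^j C(7,j)((7-j)/7)^17
= 1.00000 - 0.50933 + 0.06887 - 0.00258 + 0.00002 - 0.00000 + 0.00000 - 0.00000
= 0.55697.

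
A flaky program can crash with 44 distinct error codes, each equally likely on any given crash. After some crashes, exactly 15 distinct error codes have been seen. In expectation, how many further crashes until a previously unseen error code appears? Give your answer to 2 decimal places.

The number of crashes until the next new error code is geometric with success probability 29/44, so its mean is 44/29.
E = 44/29 = 1.517.

1.52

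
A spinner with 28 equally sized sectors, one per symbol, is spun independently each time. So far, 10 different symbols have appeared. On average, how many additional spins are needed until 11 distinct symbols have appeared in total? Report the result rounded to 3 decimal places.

The wait to go from k to k+1 distinct symbols is geometric with mean 28/(28-k).
Only the k = 10 term is needed: E = 28/18 = 1.5556.

1.556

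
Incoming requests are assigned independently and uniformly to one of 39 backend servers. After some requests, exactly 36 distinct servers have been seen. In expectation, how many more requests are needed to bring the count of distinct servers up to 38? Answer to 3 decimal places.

32.500

The wait to go from k to k+1 distinct servers is geometric with mean 39/(39-k).
Sum over k = 36,...,37: E = 39/3 + 39/2 = 32.5000.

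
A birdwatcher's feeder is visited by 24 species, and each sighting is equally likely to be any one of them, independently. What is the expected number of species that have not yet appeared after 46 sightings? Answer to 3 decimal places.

For each species, P(unseen after 46) = (23/24)^46 = 0.1412.
By linearity of expectation, E[unseen] = 24·(23/24)^46 = 3.3882.

3.388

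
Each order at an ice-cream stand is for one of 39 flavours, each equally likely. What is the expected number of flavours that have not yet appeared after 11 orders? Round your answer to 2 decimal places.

For each flavour, P(unseen after 11) = (38/39)^11 = 0.751.
By linearity of expectation, E[unseen] = 39·(38/39)^11 = 29.307.

29.31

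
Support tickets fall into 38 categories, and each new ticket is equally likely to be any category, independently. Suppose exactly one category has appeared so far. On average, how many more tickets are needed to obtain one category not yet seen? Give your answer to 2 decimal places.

The number of tickets until the next new category is geometric with success probability 37/38, so its mean is 38/37.
E = 38/37 = 1.027.

1.03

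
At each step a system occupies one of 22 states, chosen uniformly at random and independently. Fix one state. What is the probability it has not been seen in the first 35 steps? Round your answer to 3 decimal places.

On each step the fixed state fails to appear with probability 21/22.
P(still missing after 35) = (21/22)^35 = 0.1963.

0.196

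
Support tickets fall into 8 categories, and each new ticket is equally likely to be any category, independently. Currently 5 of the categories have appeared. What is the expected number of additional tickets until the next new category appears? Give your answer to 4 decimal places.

Each ticket yields a new category with probability (8-5)/8 = 3/8, so the wait is geometric with mean 8/3.
E = 8/3 = 2.66667.

2.6667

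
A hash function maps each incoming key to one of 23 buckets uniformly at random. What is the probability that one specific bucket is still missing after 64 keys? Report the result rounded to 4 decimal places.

0.0581

Each key misses the fixed bucket with probability (23-1)/23 = 22/23, independently.
P(still missing after 64) = (22/23)^64 = 0.05814.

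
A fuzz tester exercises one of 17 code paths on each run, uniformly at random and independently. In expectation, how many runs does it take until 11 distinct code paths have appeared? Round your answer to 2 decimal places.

With k distinct code paths already seen, the next new one arrives after an expected 17/(17-k) runs.
Sum over k = 0,...,10: E = 17/17 + 17/16 + 17/15 + ... + 17/8 + 17/7 = 16.822.

16.82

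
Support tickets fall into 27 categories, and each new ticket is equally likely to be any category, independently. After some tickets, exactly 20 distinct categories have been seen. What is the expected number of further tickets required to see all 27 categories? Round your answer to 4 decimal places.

70.0071

The wait to go from k to k+1 distinct categories is geometric with mean 27/(27-k).
Sum over k = 20,...,26: E = 27/7 + 27/6 + 27/5 + ... + 27/2 + 27/1 = 70.00714.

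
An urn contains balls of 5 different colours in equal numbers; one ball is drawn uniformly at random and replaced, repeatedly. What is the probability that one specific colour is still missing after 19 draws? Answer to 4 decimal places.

On each draw the fixed colour fails to appear with probability 4/5.
P(still missing after 19) = (4/5)^19 = 0.01441.

0.0144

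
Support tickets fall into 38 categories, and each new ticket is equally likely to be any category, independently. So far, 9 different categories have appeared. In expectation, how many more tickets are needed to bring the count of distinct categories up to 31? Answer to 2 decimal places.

With k distinct categories already seen, the next new one takes an expected 38/(38-k) tickets.
Sum over k = 9,...,30: E = 38/29 + 38/28 + 38/27 + ... + 38/9 + 38/8 = 52.014.

52.01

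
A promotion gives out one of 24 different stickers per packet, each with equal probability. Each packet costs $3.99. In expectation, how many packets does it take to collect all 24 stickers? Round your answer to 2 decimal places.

Split into phases: going from k distinct to k+1 distinct takes on average 24/(24-k) packets.
E[T] = 24/24 + 24/23 + 24/22 + ... + 24/2 + 24/1 = 24·H_{24}.
H_{24} = 3.776, so E[T] = 90.623.

90.62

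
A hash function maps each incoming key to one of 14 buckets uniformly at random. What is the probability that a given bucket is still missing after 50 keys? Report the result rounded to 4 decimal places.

0.0246

Each key misses the fixed bucket with probability (14-1)/14 = 13/14, independently.
P(still missing after 50) = (13/14)^50 = 0.02459.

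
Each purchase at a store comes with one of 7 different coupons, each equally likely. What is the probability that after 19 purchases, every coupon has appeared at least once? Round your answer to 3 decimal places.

0.660

By inclusion–exclusion over which coupons are missing,
P(all seen) = Σ_{j=0}^{7} (-1)^j C(7,j)((7-j)/7)^19
= 1.0000 - 0.3742 + 0.0351 - 0.0008 + 0.0000 - 0.0000 + 0.0000 - 0.0000
= 0.6601.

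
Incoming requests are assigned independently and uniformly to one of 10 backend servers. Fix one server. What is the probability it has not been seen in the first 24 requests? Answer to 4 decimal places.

0.0798

On each request the fixed server fails to appear with probability 9/10.
P(still missing after 24) = (9/10)^24 = 0.07977.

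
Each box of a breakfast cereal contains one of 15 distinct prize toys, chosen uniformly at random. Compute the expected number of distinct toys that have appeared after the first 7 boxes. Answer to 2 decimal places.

For each toy, P(seen in 7 boxes) = 1 - (14/15)^7 = 0.383.
By linearity of expectation, E[distinct seen] = 15·(1 - (14/15)^7) = 5.746.

5.75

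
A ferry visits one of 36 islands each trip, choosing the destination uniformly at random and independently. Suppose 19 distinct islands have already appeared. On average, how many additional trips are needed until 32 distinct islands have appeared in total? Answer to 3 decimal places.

48.824

The wait to go from k to k+1 distinct islands is geometric with mean 36/(36-k).
Sum over k = 19,...,31: E = 36/17 + 36/16 + 36/15 + ... + 36/6 + 36/5 = 48.8239.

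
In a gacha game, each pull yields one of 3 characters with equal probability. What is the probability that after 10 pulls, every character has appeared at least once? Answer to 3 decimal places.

By inclusion–exclusion over which characters are missing,
P(all seen) = Σ_{j=0}^{3} (-1)^j C(3,j)((3-j)/3)^10
= 1.0000 - 0.0520 + 0.0001 - 0.0000
= 0.9480.

0.948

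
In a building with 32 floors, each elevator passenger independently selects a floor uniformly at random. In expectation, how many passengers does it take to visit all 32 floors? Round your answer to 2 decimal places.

129.87

Split into phases: going from k distinct to k+1 distinct takes on average 32/(32-k) passengers.
E[T] = 32/32 + 32/31 + 32/30 + ... + 32/2 + 32/1 = 32·H_{32}.
H_{32} = 4.058, so E[T] = 129.872.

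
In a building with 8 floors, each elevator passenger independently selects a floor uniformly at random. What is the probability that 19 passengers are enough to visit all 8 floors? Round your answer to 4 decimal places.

0.4783

Let A_i be the event that floor i is missing after 19 passengers. By inclusion–exclusion on the A_i,
P(all seen) = Σ_{j=0}^{8} (-1)^j C(8,j)((8-j)/8)^19
= 1.00000 - 0.63277 + 0.11839 - 0.00741 + 0.00013 - 0.00000 + 0.00000 - 0.00000 + 0.00000
= 0.47835.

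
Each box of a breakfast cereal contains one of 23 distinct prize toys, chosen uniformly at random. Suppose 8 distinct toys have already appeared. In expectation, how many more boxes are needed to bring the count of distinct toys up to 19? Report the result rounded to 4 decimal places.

With k distinct toys already seen, the next new one takes an expected 23/(23-k) boxes.
Sum over k = 8,...,18: E = 23/15 + 23/14 + 23/13 + ... + 23/6 + 23/5 = 28.40260.

28.4026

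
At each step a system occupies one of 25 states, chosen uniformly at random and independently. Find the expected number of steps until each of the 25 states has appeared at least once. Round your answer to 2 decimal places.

95.40

After k distinct states have appeared, the next step gives a new one with probability (25-k)/25, so the expected wait for the (k+1)-th is 25/(25-k).
E[T] = 25/25 + 25/24 + 25/23 + ... + 25/2 + 25/1 = 25·H_{25}.
H_{25} = 3.816, so E[T] = 95.399.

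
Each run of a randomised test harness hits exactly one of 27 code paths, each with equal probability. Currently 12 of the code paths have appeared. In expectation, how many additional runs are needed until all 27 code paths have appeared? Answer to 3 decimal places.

The wait to go from k to k+1 distinct code paths is geometric with mean 27/(27-k).
Sum over k = 12,...,26: E = 27/15 + 27/14 + 27/13 + ... + 27/2 + 27/1 = 89.5922.

89.592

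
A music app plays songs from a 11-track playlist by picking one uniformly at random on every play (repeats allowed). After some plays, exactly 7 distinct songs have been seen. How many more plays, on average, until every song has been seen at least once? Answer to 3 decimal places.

22.917

From k distinct to k+1 distinct takes on average 11/(11-k) plays.
Sum over k = 7,...,10: E = 11/4 + 11/3 + 11/2 + 11/1 = 22.9167.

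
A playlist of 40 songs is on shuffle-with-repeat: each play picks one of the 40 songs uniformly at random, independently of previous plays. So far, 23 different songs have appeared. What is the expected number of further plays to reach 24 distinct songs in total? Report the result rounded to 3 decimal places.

From k distinct to k+1 distinct takes on average 40/(40-k) plays.
Only the k = 23 term is needed: E = 40/17 = 2.3529.

2.353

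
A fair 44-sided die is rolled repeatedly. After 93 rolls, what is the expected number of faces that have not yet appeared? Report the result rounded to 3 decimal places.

5.187

For each face, P(unseen after 93) = (43/44)^93 = 0.1179.
By linearity of expectation, E[unseen] = 44·(43/44)^93 = 5.1870.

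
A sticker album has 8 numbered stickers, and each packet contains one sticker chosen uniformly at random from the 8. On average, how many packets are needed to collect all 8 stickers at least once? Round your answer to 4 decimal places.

The wait to go from k to k+1 distinct stickers is geometric with mean 8/(8-k).
E[T] = 8/8 + 8/7 + 8/6 + ... + 8/2 + 8/1 = 8·H_{8}.
H_{8} = 2.71786, so E[T] = 21.74286.

21.7429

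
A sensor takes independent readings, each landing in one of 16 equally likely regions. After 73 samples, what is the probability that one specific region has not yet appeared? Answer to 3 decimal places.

On each sample the fixed region fails to appear with probability 15/16.
P(still missing after 73) = (15/16)^73 = 0.0090.

0.009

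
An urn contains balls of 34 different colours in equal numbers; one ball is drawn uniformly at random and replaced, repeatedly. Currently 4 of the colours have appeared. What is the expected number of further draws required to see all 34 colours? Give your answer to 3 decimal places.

135.830

With k distinct colours already seen, the next new one takes an expected 34/(34-k) draws.
Sum over k = 4,...,33: E = 34/30 + 34/29 + 34/28 + ... + 34/2 + 34/1 = 135.8296.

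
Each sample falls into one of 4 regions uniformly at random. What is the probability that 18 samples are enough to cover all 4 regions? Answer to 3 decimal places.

By inclusion–exclusion over which regions are missing,
P(all seen) = Σ_{j=0}^{4} (-1)^j C(4,j)((4-j)/4)^18
= 1.0000 - 0.0226 + 0.0000 - 0.0000 + 0.0000
= 0.9775.

0.977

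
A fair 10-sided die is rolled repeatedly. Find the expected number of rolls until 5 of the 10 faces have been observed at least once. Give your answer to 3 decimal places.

With k distinct faces already seen, the next new one arrives after an expected 10/(10-k) rolls.
Sum over k = 0,...,4: E = 10/10 + 10/9 + 10/8 + 10/7 + 10/6 = 6.4563.

6.456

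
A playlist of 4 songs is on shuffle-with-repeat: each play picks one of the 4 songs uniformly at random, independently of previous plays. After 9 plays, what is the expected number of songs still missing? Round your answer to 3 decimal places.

For each song, P(unseen after 9) = (3/4)^9 = 0.0751.
By linearity of expectation, E[unseen] = 4·(3/4)^9 = 0.3003.

0.300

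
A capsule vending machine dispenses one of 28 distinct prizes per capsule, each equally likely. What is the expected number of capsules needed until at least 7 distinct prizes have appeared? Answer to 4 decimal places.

7.8907

With k distinct prizes already seen, the next new one arrives after an expected 28/(28-k) capsules.
Sum over k = 0,...,6: E = 28/28 + 28/27 + 28/26 + ... + 28/23 + 28/22 = 7.89075.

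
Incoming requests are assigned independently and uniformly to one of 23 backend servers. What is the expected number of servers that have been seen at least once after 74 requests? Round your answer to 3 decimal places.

For each server, P(seen in 74 requests) = 1 - (22/23)^74 = 0.9627.
By linearity of expectation, E[distinct seen] = 23·(1 - (22/23)^74) = 22.1427.

22.143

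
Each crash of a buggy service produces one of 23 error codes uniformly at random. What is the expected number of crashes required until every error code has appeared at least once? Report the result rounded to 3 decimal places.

The wait to go from k to k+1 distinct error codes is geometric with mean 23/(23-k).
E[T] = 23/23 + 23/22 + 23/21 + ... + 23/2 + 23/1 = 23·H_{23}.
H_{23} = 3.7343, so E[T] = 85.8887.

85.889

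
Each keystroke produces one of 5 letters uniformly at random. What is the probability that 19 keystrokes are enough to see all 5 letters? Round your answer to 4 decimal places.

Let A_i be the event that letter i is missing after 19 keystrokes. By inclusion–exclusion on the A_i,
P(all seen) = Σ_{j=0}^{5} (-1)^j C(5,j)((5-j)/5)^19
= 1.00000 - 0.07206 + 0.00061 - 0.00000 + 0.00000 - 0.00000
= 0.92855.

0.9286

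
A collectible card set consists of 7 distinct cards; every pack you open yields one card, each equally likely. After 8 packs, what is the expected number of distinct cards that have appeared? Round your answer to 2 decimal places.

For each card, P(seen in 8 packs) = 1 - (6/7)^8 = 0.709.
By linearity of expectation, E[distinct seen] = 7·(1 - (6/7)^8) = 4.960.

4.96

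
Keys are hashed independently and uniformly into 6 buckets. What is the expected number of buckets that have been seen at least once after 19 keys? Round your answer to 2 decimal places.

5.81

For each bucket, P(seen in 19 keys) = 1 - (5/6)^19 = 0.969.
By linearity of expectation, E[distinct seen] = 6·(1 - (5/6)^19) = 5.812.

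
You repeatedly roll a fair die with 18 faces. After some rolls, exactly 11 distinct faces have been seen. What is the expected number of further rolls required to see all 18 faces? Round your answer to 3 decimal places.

The wait to go from k to k+1 distinct faces is geometric with mean 18/(18-k).
Sum over k = 11,...,17: E = 18/7 + 18/6 + 18/5 + ... + 18/2 + 18/1 = 46.6714.

46.671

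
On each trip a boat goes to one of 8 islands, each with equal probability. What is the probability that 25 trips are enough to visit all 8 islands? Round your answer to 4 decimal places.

By inclusion–exclusion over which islands are missing,
P(all seen) = Σ_{j=0}^{8} (-1)^j C(8,j)((8-j)/8)^25
= 1.00000 - 0.28398 + 0.02107 - 0.00044 + 0.00000 - 0.00000 + 0.00000 - 0.00000 + 0.00000
= 0.73665.

0.7366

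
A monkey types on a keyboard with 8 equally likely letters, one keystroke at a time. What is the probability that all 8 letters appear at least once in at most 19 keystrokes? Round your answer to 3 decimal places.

0.478

Let A_i be the event that letter i is missing after 19 keystrokes. By inclusion–exclusion on the A_i,
P(all seen) = Σ_{j=0}^{8} (-1)^j C(8,j)((8-j)/8)^19
= 1.0000 - 0.6328 + 0.1184 - 0.0074 + 0.0001 - 0.0000 + 0.0000 - 0.0000 + 0.0000
= 0.4783.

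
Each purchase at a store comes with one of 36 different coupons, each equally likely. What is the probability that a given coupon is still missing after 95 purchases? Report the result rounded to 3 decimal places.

0.069

On each purchase the fixed coupon fails to appear with probability 35/36.
P(still missing after 95) = (35/36)^95 = 0.0688.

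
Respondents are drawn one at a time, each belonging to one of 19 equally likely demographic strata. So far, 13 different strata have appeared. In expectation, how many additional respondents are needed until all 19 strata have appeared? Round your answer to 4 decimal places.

With k distinct strata already seen, the next new one takes an expected 19/(19-k) respondents.
Sum over k = 13,...,18: E = 19/6 + 19/5 + 19/4 + 19/3 + 19/2 + 19/1 = 46.55000.

46.5500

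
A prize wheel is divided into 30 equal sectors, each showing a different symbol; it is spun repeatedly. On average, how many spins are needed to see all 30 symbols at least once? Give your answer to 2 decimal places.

119.85

The wait to go from k to k+1 distinct symbols is geometric with mean 30/(30-k).
E[T] = 30/30 + 30/29 + 30/28 + ... + 30/2 + 30/1 = 30·H_{30}.
H_{30} = 3.995, so E[T] = 119.850.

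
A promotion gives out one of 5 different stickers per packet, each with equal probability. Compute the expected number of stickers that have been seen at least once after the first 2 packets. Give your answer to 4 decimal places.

1.8000

For each sticker, P(seen in 2 packets) = 1 - (4/5)^2 = 0.36000.
By linearity of expectation, E[distinct seen] = 5·(1 - (4/5)^2) = 1.80000.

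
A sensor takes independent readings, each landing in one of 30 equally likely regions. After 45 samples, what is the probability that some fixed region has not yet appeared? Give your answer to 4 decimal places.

0.2175

Each sample misses the fixed region with probability (30-1)/30 = 29/30, independently.
P(still missing after 45) = (29/30)^45 = 0.21750.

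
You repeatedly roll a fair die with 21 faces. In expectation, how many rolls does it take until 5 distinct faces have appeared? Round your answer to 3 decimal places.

Going from k to k+1 distinct takes a geometric number of rolls with mean 21/(21-k).
Sum over k = 0,...,4: E = 21/21 + 21/20 + 21/19 + 21/18 + 21/17 = 5.5572.

5.557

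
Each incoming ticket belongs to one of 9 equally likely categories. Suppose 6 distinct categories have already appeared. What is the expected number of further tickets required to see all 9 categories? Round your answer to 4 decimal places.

16.5000

From k distinct to k+1 distinct takes on average 9/(9-k) tickets.
Sum over k = 6,...,8: E = 9/3 + 9/2 + 9/1 = 16.50000.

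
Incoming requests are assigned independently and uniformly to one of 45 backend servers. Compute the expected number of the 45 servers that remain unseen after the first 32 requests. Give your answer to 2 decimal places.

21.92

For each server, P(unseen after 32) = (44/45)^32 = 0.487.
By linearity of expectation, E[unseen] = 45·(44/45)^32 = 21.923.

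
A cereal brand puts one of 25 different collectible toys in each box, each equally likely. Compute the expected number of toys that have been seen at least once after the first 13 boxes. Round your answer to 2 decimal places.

10.29

For each toy, P(seen in 13 boxes) = 1 - (24/25)^13 = 0.412.
By linearity of expectation, E[distinct seen] = 25·(1 - (24/25)^13) = 10.295.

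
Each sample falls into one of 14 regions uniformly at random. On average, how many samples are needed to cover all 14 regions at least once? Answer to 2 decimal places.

45.52

The wait to go from k to k+1 distinct regions is geometric with mean 14/(14-k).
E[T] = 14/14 + 14/13 + 14/12 + ... + 14/2 + 14/1 = 14·H_{14}.
H_{14} = 3.252, so E[T] = 45.522.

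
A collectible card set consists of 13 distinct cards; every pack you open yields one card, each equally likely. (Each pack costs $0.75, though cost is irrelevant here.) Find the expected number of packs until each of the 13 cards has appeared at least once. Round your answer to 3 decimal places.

Split into phases: going from k distinct to k+1 distinct takes on average 13/(13-k) packs.
E[T] = 13/13 + 13/12 + 13/11 + ... + 13/2 + 13/1 = 13·H_{13}.
H_{13} = 3.1801, so E[T] = 41.3417.

41.342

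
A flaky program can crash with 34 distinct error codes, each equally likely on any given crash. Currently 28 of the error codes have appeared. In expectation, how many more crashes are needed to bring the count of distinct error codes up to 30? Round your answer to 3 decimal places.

12.467

The wait to go from k to k+1 distinct error codes is geometric with mean 34/(34-k).
Sum over k = 28,...,29: E = 34/6 + 34/5 = 12.4667.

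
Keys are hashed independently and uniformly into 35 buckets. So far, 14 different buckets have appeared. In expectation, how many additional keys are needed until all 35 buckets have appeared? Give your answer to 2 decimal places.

127.59

With k distinct buckets already seen, the next new one takes an expected 35/(35-k) keys.
Sum over k = 14,...,34: E = 35/21 + 35/20 + 35/19 + ... + 35/2 + 35/1 = 127.588.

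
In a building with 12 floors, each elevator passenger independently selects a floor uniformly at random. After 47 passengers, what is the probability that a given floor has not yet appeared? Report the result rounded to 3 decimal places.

Each passenger misses the fixed floor with probability (12-1)/12 = 11/12, independently.
P(still missing after 47) = (11/12)^47 = 0.0167.

0.017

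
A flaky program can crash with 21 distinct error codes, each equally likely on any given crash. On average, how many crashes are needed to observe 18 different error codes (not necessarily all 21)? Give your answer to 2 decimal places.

Going from k to k+1 distinct takes a geometric number of crashes with mean 21/(21-k).
Sum over k = 0,...,17: E = 21/21 + 21/20 + 21/19 + ... + 21/5 + 21/4 = 38.053.

38.05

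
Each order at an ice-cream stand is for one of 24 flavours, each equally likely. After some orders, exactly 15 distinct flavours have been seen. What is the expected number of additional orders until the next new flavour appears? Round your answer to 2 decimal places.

Each order yields a new flavour with probability (24-15)/24 = 9/24, so the wait is geometric with mean 24/9.
E = 24/9 = 2.667.

2.67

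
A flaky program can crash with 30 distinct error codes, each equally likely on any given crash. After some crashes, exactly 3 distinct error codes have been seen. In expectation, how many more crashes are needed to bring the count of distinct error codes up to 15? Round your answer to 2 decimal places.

17.20

With k distinct error codes already seen, the next new one takes an expected 30/(30-k) crashes.
Sum over k = 3,...,14: E = 30/27 + 30/26 + 30/25 + ... + 30/17 + 30/16 = 17.197.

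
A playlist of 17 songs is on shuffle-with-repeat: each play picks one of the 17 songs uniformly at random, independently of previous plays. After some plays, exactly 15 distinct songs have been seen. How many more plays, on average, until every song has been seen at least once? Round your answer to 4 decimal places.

25.5000

The wait to go from k to k+1 distinct songs is geometric with mean 17/(17-k).
Sum over k = 15,...,16: E = 17/2 + 17/1 = 25.50000.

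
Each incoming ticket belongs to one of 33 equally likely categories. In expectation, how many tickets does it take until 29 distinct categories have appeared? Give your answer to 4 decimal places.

Going from k to k+1 distinct takes a geometric number of tickets with mean 33/(33-k).
Sum over k = 0,...,28: E = 33/33 + 33/32 + 33/31 + ... + 33/6 + 33/5 = 66.18034.

66.1803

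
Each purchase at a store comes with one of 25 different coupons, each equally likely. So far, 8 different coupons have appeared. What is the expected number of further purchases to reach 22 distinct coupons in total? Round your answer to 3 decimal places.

40.155

With k distinct coupons already seen, the next new one takes an expected 25/(25-k) purchases.
Sum over k = 8,...,21: E = 25/17 + 25/16 + 25/15 + ... + 25/5 + 25/4 = 40.1555.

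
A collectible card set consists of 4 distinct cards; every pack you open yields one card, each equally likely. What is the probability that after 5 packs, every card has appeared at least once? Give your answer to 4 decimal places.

Let A_i be the event that card i is missing after 5 packs. By inclusion–exclusion on the A_i,
P(all seen) = Σ_{j=0}^{4} (-1)^j C(4,j)((4-j)/4)^5
= 1.00000 - 0.94922 + 0.18750 - 0.00391 + 0.00000
= 0.23438.

0.2344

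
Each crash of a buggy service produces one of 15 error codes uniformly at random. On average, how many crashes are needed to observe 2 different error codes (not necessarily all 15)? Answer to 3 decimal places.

With k distinct error codes already seen, the next new one arrives after an expected 15/(15-k) crashes.
Sum over k = 0,...,1: E = 15/15 + 15/14 = 2.0714.

2.071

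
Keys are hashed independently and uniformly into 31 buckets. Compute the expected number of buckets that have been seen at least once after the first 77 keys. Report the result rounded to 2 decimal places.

28.52

For each bucket, P(seen in 77 keys) = 1 - (30/31)^77 = 0.920.
By linearity of expectation, E[distinct seen] = 31·(1 - (30/31)^77) = 28.518.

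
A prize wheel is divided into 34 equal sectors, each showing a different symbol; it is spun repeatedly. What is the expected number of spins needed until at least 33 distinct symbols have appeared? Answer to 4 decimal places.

106.0191

Going from k to k+1 distinct takes a geometric number of spins with mean 34/(34-k).
Sum over k = 0,...,32: E = 34/34 + 34/33 + 34/32 + ... + 34/3 + 34/2 = 106.01914.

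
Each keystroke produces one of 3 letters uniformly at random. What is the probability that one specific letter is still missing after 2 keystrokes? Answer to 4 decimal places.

Each keystroke misses the fixed letter with probability (3-1)/3 = 2/3, independently.
P(still missing after 2) = (2/3)^2 = 0.44444.

0.4444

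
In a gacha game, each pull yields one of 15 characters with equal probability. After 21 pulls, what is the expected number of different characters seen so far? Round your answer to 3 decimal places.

11.477

For each character, P(seen in 21 pulls) = 1 - (14/15)^21 = 0.7652.
By linearity of expectation, E[distinct seen] = 15·(1 - (14/15)^21) = 11.4774.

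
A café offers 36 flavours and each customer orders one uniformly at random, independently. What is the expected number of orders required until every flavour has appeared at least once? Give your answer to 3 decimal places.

The wait to go from k to k+1 distinct flavours is geometric with mean 36/(36-k).
E[T] = 36/36 + 36/35 + 36/34 + ... + 36/2 + 36/1 = 36·H_{36}.
H_{36} = 4.1746, so E[T] = 150.2841.

150.284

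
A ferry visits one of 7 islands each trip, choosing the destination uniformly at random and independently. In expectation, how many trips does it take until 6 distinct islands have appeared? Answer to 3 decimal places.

11.150

With k distinct islands already seen, the next new one arrives after an expected 7/(7-k) trips.
Sum over k = 0,...,5: E = 7/7 + 7/6 + 7/5 + 7/4 + 7/3 + 7/2 = 11.1500.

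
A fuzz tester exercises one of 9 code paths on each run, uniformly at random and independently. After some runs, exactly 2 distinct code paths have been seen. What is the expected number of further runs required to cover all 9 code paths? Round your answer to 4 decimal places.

With k distinct code paths already seen, the next new one takes an expected 9/(9-k) runs.
Sum over k = 2,...,8: E = 9/7 + 9/6 + 9/5 + ... + 9/2 + 9/1 = 23.33571.

23.3357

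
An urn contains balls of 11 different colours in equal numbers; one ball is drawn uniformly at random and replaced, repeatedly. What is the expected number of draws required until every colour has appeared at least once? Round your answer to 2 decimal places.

Split into phases: going from k distinct to k+1 distinct takes on average 11/(11-k) draws.
E[T] = 11/11 + 11/10 + 11/9 + ... + 11/2 + 11/1 = 11·H_{11}.
H_{11} = 3.020, so E[T] = 33.219.

33.22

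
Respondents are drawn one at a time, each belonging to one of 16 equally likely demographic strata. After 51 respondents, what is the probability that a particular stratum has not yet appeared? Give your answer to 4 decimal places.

On each respondent the fixed stratum fails to appear with probability 15/16.
P(still missing after 51) = (15/16)^51 = 0.03720.

0.0372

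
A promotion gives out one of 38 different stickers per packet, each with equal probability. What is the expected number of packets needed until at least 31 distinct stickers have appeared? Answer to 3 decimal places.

Going from k to k+1 distinct takes a geometric number of packets with mean 38/(38-k).
Sum over k = 0,...,30: E = 38/38 + 38/37 + 38/36 + ... + 38/9 + 38/8 = 62.1317.

62.132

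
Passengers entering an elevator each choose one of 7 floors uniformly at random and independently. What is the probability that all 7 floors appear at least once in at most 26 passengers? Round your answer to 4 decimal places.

0.8761

By inclusion–exclusion over which floors are missing,
P(all seen) = Σ_{j=0}^{7} (-1)^j C(7,j)((7-j)/7)^26
= 1.00000 - 0.12720 + 0.00333 - 0.00002 + 0.00000 - 0.00000 + 0.00000 - 0.00000
= 0.87612.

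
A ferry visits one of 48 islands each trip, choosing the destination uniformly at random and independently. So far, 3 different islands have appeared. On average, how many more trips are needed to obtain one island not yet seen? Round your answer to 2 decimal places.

The number of trips until the next new island is geometric with success probability 45/48, so its mean is 48/45.
E = 48/45 = 1.067.

1.07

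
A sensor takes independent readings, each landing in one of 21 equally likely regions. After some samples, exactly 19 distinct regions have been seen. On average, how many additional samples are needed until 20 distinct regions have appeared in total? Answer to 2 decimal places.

10.50

With k distinct regions already seen, the next new one takes an expected 21/(21-k) samples.
Only the k = 19 term is needed: E = 21/2 = 10.500.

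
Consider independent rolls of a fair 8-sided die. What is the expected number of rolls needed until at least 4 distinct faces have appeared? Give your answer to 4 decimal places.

Going from k to k+1 distinct takes a geometric number of rolls with mean 8/(8-k).
Sum over k = 0,...,3: E = 8/8 + 8/7 + 8/6 + 8/5 = 5.07619.

5.0762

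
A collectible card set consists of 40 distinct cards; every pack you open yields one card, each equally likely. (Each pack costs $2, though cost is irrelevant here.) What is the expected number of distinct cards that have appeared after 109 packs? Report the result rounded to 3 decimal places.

37.467

For each card, P(seen in 109 packs) = 1 - (39/40)^109 = 0.9367.
By linearity of expectation, E[distinct seen] = 40·(1 - (39/40)^109) = 37.4674.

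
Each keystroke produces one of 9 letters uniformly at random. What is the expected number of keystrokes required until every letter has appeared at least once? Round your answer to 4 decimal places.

Split into phases: going from k distinct to k+1 distinct takes on average 9/(9-k) keystrokes.
E[T] = 9/9 + 9/8 + 9/7 + ... + 9/2 + 9/1 = 9·H_{9}.
H_{9} = 2.82897, so E[T] = 25.46071.

25.4607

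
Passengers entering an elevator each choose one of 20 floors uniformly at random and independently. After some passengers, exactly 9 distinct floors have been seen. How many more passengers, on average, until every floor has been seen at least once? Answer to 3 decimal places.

The wait to go from k to k+1 distinct floors is geometric with mean 20/(20-k).
Sum over k = 9,...,19: E = 20/11 + 20/10 + 20/9 + ... + 20/2 + 20/1 = 60.3975.

60.398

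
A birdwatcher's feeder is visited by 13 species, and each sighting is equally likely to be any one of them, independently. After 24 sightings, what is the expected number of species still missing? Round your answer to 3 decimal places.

For each species, P(unseen after 24) = (12/13)^24 = 0.1465.
By linearity of expectation, E[unseen] = 13·(12/13)^24 = 1.9039.

1.904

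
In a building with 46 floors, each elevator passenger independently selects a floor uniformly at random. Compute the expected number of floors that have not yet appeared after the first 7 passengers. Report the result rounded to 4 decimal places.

39.4403

For each floor, P(unseen after 7) = (45/46)^7 = 0.85740.
By linearity of expectation, E[unseen] = 46·(45/46)^7 = 39.44034.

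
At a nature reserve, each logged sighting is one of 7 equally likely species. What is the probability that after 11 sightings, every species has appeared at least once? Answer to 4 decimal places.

0.1631

Let A_i be the event that species i is missing after 11 sightings. By inclusion–exclusion on the A_i,
P(all seen) = Σ_{j=0}^{7} (-1)^j C(7,j)((7-j)/7)^11
= 1.00000 - 1.28435 + 0.51857 - 0.07424 + 0.00314 - 0.00002 + 0.00000 - 0.00000
= 0.16310.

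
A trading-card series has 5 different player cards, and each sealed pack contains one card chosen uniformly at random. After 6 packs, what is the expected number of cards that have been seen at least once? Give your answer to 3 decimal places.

3.689

For each card, P(seen in 6 packs) = 1 - (4/5)^6 = 0.7379.
By linearity of expectation, E[distinct seen] = 5·(1 - (4/5)^6) = 3.6893.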